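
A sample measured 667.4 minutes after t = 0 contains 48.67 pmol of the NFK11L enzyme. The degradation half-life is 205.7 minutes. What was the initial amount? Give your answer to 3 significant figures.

461 pmol

Number of half-lives elapsed: n = 667.4/205.7 ≈ 3.2445.
A₀ = A × 2^n = 48.67 × 2^3.2445 = 48.67 × 9.4777 ≈ 461.28 pmol.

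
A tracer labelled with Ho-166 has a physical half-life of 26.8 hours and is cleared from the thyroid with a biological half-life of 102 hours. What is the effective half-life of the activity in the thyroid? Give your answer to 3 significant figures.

1/t_eff = 1/t_phys + 1/t_biol = 1/26.8 + 1/102 = 0.047117 per hour.
t_eff = 26.8 × 102 / (26.8 + 102) ≈ 21.224 hours.

21.2 hours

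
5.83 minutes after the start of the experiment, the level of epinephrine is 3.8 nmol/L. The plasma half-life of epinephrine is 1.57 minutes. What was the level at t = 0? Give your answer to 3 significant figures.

Number of half-lives elapsed: n = 5.83/1.57 ≈ 3.7134.
A₀ = A × 2^n = 3.8 × 2^3.7134 = 3.8 × 13.117 ≈ 49.845 nmol/L.

49.8 nmol/L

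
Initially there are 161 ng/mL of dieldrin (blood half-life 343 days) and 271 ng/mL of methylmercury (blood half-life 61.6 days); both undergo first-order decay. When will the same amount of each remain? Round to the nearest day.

56 days

Set 161·(1/2)^(t/343) = 271·(1/2)^(t/61.6).
Taking log₂: log₂(161/271) = t·(1/343 − 1/61.6).
log₂(0.5941) = -0.75123; 1/343 − 1/61.6 = -0.013318.
t = -0.75123 / -0.013318 ≈ 56.406 days.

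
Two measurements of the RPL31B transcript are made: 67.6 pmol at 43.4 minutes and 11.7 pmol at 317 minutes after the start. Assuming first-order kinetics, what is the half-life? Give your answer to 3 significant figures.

108 minutes

Over Δt = 317 − 43.4 = 273.6 minutes, the level fell by a factor of 67.6/11.7 ≈ 5.7778.
n = log₂(5.7778) ≈ 2.5305 half-lives, so t½ = 273.6/2.5305 ≈ 108.12 minutes.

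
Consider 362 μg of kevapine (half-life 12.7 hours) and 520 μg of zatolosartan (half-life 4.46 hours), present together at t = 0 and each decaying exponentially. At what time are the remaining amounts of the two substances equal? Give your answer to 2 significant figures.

Set 362·(1/2)^(t/12.7) = 520·(1/2)^(t/4.46).
Taking log₂: log₂(362/520) = t·(1/12.7 − 1/4.46).
log₂(0.69615) = -0.52252; 1/12.7 − 1/4.46 = -0.14548.
t = -0.52252 / -0.14548 ≈ 3.5918 hours.

3.6 hours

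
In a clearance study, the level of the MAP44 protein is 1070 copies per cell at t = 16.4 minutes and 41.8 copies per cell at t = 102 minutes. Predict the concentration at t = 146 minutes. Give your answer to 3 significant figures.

7.89 copies per cell

Over Δt = 102 − 16.4 = 85.6 minutes, the level fell by a factor of 1070/41.8 ≈ 25.598.
n = log₂(25.598) ≈ 4.678 half-lives, so t½ = 85.6/4.678 ≈ 18.299 minutes.
From t = 102 to t = 146: 41.8 × (1/2)^((146−102)/18.299) ≈ 7.8946 copies per cell.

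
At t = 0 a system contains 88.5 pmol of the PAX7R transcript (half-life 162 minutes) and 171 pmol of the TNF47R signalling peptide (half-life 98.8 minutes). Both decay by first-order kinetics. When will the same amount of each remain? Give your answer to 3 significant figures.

Set 88.5·(1/2)^(t/162) = 171·(1/2)^(t/98.8).
Taking log₂: log₂(88.5/171) = t·(1/162 − 1/98.8).
log₂(0.51754) = -0.95025; 1/162 − 1/98.8 = -0.0039486.
t = -0.95025 / -0.0039486 ≈ 240.65 minutes.

241 minutes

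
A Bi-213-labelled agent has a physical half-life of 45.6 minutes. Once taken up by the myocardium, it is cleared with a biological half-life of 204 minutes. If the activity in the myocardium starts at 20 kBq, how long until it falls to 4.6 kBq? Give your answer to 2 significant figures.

79 minutes

1/t_eff = 1/t_phys + 1/t_biol = 1/45.6 + 1/204 = 0.026832 per minute.
t_eff = 45.6 × 204 / (45.6 + 204) ≈ 37.269 minutes.
n = log₂(20/4.6) ≈ 2.1203; t = 2.1203 × 37.269 ≈ 79.022 minutes.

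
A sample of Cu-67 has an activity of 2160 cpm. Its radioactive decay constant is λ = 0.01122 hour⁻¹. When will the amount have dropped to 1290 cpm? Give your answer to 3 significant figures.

t½ = ln 2 / λ = 0.69315 / 0.01122 ≈ 61.778 hours.
Fraction remaining = 1290/2160 ≈ 0.59722.
n = log₂(2160/1290) = ln(1.6744)/ln 2 ≈ 0.74366 half-lives.
t = n × t½ = 0.74366 × 61.778 ≈ 45.942 hours.

45.9 hours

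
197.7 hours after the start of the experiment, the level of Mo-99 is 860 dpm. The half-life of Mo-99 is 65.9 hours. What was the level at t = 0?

6880 dpm

Number of half-lives elapsed: n = 197.7/65.9 ≈ 3.
A₀ = A × 2^n = 860 × 2^3 = 860 × 8 ≈ 6880 dpm.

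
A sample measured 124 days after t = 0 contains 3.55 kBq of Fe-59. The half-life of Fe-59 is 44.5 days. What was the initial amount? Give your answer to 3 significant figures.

Number of half-lives elapsed: n = 124/44.5 ≈ 2.7865.
A₀ = A × 2^n = 3.55 × 2^2.7865 = 3.55 × 6.8996 ≈ 24.494 kBq.

24.5 kBq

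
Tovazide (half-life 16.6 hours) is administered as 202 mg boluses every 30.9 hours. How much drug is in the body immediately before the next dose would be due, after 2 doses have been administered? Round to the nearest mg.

The 2 doses were given 61.8, 30.9 hours ago.
Total = 202·(1/2)^(61.8/16.6) + 202·(1/2)^(30.9/16.6)
      = 15.299 + 55.59 ≈ 70.889 mg.

71 mg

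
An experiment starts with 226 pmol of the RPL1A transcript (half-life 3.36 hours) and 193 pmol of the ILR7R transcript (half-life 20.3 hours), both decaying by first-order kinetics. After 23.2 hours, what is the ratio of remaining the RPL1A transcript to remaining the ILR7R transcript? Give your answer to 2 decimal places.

0.02

RPL1A transcript: 226 × (1/2)^(23.2/3.36) = 226 × (1/2)^6.9048 ≈ 1.8861 pmol.
ILR7R transcript: 193 × (1/2)^(23.2/20.3) = 193 × (1/2)^1.1429 ≈ 87.402 pmol.
Ratio ≈ 1.8861 / 87.402 ≈ 0.02158.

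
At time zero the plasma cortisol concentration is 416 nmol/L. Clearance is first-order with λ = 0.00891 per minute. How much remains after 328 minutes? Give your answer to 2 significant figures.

22 nmol/L

t½ = ln 2 / λ = 0.69315 / 0.00891 ≈ 77.794 minutes.
Number of half-lives: n = 328/77.794 ≈ 4.2162.
Remaining = 416 × (1/2)^4.2162 = 416 × 0.0538 ≈ 22.381 nmol/L.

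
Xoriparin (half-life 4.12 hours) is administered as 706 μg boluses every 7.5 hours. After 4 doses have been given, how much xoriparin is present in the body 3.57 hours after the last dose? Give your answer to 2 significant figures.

540 μg

The 4 doses were given 26.07, 18.57, 11.07, 3.57 hours ago.
Total = 706·(1/2)^(26.07/4.12) + 706·(1/2)^(18.57/4.12) + 706·(1/2)^(11.07/4.12) + 706·(1/2)^(3.57/4.12)
      = 8.7899 + 31.044 + 109.64 + 387.22 ≈ 536.7 μg.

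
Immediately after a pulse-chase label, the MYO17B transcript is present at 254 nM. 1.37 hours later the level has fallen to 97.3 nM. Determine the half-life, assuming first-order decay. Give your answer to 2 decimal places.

A/A₀ = 97.3/254 ≈ 0.38307.
n = log₂(2.6105) ≈ 1.3843 half-lives elapsed in 1.37 hours.
t½ = 1.37/1.3843 ≈ 0.98966 hours.

0.99 hours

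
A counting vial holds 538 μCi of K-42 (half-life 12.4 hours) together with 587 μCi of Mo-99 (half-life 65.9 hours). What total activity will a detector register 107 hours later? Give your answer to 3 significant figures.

192 μCi

K-42: 538 × (1/2)^(107/12.4) = 538 × (1/2)^8.629 ≈ 1.3589 μCi.
Mo-99: 587 × (1/2)^(107/65.9) = 587 × (1/2)^1.6237 ≈ 190.49 μCi.
Total = 1.3589 + 190.49 ≈ 191.85 μCi.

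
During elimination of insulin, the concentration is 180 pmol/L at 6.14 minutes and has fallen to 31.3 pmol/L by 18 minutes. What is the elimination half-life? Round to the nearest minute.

5 minutes

Over Δt = 18 − 6.14 = 11.86 minutes, the level fell by a factor of 180/31.3 ≈ 5.7508.
n = log₂(5.7508) ≈ 2.5238 half-lives, so t½ = 11.86/2.5238 ≈ 4.6993 minutes.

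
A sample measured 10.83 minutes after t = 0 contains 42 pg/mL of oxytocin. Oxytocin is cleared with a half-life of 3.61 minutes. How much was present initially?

Number of half-lives elapsed: n = 10.83/3.61 ≈ 3.
A₀ = A × 2^n = 42 × 2^3 = 42 × 8 ≈ 336 pg/mL.

336 pg/mL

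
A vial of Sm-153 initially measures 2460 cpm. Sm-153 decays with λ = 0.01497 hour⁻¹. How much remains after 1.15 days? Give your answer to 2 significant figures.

1600 cpm

t½ = ln 2 / λ = 0.69315 / 0.01497 ≈ 46.302 hours.
Convert the elapsed time: 1.15 days = 27.6 hours.
Number of half-lives: n = 27.6/46.302 ≈ 0.59608.
Remaining = 2460 × (1/2)^0.59608 = 2460 × 0.66155 ≈ 1627.4 cpm.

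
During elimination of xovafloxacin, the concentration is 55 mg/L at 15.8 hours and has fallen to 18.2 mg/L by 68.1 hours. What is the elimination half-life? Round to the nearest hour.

33 hours

Over Δt = 68.1 − 15.8 = 52.3 hours, the level fell by a factor of 55/18.2 ≈ 3.022.
n = log₂(3.022) ≈ 1.5955 half-lives, so t½ = 52.3/1.5955 ≈ 32.78 hours.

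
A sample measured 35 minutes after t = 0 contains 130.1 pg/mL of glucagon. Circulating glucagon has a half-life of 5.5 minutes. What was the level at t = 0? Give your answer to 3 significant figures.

Number of half-lives elapsed: n = 35/5.5 ≈ 6.3636.
A₀ = A × 2^n = 130.1 × 2^6.3636 = 130.1 × 82.347 ≈ 10713 pg/mL.

10700 pg/mL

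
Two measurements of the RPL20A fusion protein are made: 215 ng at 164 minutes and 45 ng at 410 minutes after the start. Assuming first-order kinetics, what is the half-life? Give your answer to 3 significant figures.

Over Δt = 410 − 164 = 246 minutes, the level fell by a factor of 215/45 ≈ 4.7778.
n = log₂(4.7778) ≈ 2.2563 half-lives, so t½ = 246/2.2563 ≈ 109.03 minutes.

109 minutes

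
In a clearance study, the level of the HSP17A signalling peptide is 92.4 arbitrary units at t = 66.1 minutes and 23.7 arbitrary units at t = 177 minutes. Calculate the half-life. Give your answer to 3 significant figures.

Over Δt = 177 − 66.1 = 110.9 minutes, the level fell by a factor of 92.4/23.7 ≈ 3.8987.
n = log₂(3.8987) ≈ 1.963 half-lives, so t½ = 110.9/1.963 ≈ 56.495 minutes.

56.5 minutes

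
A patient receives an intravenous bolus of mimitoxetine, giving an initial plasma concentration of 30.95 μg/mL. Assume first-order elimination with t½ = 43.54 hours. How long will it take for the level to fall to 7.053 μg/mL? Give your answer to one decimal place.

92.9 hours

Fraction remaining = 7.053/30.95 ≈ 0.22788.
n = log₂(30.95/7.053) = ln(4.3882)/ln 2 ≈ 2.1336 half-lives.
t = n × t½ = 2.1336 × 43.54 ≈ 92.898 hours.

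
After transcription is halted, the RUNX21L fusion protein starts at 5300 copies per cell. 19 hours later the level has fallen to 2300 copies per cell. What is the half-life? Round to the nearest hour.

A/A₀ = 2300/5300 ≈ 0.43396.
n = log₂(2.3043) ≈ 1.2044 half-lives elapsed in 19 hours.
t½ = 19/1.2044 ≈ 15.776 hours.

16 hours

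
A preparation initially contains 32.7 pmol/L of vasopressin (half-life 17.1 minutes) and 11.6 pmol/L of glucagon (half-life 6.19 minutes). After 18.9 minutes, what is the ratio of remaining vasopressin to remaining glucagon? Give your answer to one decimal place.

vasopressin: 32.7 × (1/2)^(18.9/17.1) = 32.7 × (1/2)^1.1053 ≈ 15.2 pmol/L.
glucagon: 11.6 × (1/2)^(18.9/6.19) = 11.6 × (1/2)^3.0533 ≈ 1.3974 pmol/L.
Ratio ≈ 15.2 / 1.3974 ≈ 10.877.

10.9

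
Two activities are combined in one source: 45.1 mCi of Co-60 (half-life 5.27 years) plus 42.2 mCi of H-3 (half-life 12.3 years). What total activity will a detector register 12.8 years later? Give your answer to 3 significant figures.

28.9 mCi

Co-60: 45.1 × (1/2)^(12.8/5.27) = 45.1 × (1/2)^2.4288 ≈ 8.3757 mCi.
H-3: 42.2 × (1/2)^(12.8/12.3) = 42.2 × (1/2)^1.0407 ≈ 20.514 mCi.
Total = 8.3757 + 20.514 ≈ 28.889 mCi.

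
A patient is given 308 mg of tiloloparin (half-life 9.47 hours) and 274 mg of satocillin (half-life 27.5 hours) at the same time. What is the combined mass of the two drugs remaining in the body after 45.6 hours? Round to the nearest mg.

tiloloparin: 308 × (1/2)^(45.6/9.47) = 308 × (1/2)^4.8152 ≈ 10.94 mg.
satocillin: 274 × (1/2)^(45.6/27.5) = 274 × (1/2)^1.6582 ≈ 86.814 mg.
Total = 10.94 + 86.814 ≈ 97.754 mg.

98 mg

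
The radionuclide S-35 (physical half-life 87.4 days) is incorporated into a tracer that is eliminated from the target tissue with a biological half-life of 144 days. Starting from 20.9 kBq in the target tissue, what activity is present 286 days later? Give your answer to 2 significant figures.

1/t_eff = 1/t_phys + 1/t_biol = 1/87.4 + 1/144 = 0.018386 per day.
t_eff = 87.4 × 144 / (87.4 + 144) ≈ 54.389 days.
Remaining = 20.9 × (1/2)^(286/54.389) = 20.9 × (1/2)^5.2584 ≈ 0.54601 kBq.

0.55 kBq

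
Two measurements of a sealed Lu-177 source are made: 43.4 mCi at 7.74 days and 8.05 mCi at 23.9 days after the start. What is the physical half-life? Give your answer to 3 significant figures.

Over Δt = 23.9 − 7.74 = 16.16 days, the level fell by a factor of 43.4/8.05 ≈ 5.3913.
n = log₂(5.3913) ≈ 2.4306 half-lives, so t½ = 16.16/2.4306 ≈ 6.6485 days.

6.65 days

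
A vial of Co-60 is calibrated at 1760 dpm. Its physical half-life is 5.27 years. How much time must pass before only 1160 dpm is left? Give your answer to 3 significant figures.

Fraction remaining = 1160/1760 ≈ 0.65909.
n = log₂(1760/1160) = ln(1.5172)/ln 2 ≈ 0.60145 half-lives.
t = n × t½ = 0.60145 × 5.27 ≈ 3.1696 years.

3.17 years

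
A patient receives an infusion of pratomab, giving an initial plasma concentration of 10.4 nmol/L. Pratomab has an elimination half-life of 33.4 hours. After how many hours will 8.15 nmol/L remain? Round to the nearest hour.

12 hours

Fraction remaining = 8.15/10.4 ≈ 0.78365.
n = log₂(10.4/8.15) = ln(1.2761)/ln 2 ≈ 0.35171 half-lives.
t = n × t½ = 0.35171 × 33.4 ≈ 11.747 hours.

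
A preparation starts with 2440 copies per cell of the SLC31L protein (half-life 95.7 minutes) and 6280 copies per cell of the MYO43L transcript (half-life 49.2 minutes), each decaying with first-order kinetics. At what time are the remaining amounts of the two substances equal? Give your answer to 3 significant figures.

Set 2440·(1/2)^(t/95.7) = 6280·(1/2)^(t/49.2).
Taking log₂: log₂(2440/6280) = t·(1/95.7 − 1/49.2).
log₂(0.38854) = -1.3639; 1/95.7 − 1/49.2 = -0.0098759.
t = -1.3639 / -0.0098759 ≈ 138.1 minutes.

138 minutes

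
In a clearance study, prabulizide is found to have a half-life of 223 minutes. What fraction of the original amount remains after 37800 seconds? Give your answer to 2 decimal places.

0.14

37800 seconds = 630 minutes.
n = 630/223 ≈ 2.8251 half-lives.
Fraction remaining = (1/2)^2.8251 ≈ 0.14111.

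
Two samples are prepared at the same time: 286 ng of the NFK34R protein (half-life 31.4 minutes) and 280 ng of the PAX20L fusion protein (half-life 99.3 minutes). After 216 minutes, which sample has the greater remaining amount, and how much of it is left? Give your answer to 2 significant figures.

NFK34R protein: 286 × (1/2)^6.879 ≈ 2.4299 ng.
PAX20L fusion protein: 280 × (1/2)^2.1752 ≈ 61.994 ng.
PAX20L fusion protein has more remaining, at ≈ 61.994 ng.

PAX20L fusion protein, 62 ng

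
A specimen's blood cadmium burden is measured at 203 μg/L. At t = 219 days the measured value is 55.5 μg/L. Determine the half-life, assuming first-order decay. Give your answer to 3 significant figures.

117 days

A/A₀ = 55.5/203 ≈ 0.2734.
n = log₂(3.6577) ≈ 1.8709 half-lives elapsed in 219 days.
t½ = 219/1.8709 ≈ 117.05 days.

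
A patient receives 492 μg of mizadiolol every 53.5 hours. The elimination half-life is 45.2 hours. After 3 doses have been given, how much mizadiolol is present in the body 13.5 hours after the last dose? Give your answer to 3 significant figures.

654 μg

The 3 doses were given 120.5, 67, 13.5 hours ago.
Total = 492·(1/2)^(120.5/45.2) + 492·(1/2)^(67/45.2) + 492·(1/2)^(13.5/45.2)
      = 77.525 + 176.1 + 400 ≈ 653.62 μg.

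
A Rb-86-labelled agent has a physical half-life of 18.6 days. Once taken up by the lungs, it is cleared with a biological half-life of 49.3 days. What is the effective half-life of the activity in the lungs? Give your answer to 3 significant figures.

13.5 days

1/t_eff = 1/t_phys + 1/t_biol = 1/18.6 + 1/49.3 = 0.074047 per day.
t_eff = 18.6 × 49.3 / (18.6 + 49.3) ≈ 13.505 days.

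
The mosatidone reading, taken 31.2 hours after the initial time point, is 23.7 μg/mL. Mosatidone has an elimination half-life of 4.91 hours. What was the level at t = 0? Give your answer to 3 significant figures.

Number of half-lives elapsed: n = 31.2/4.91 ≈ 6.3544.
A₀ = A × 2^n = 23.7 × 2^6.3544 = 23.7 × 81.82 ≈ 1939.1 μg/mL.

1940 μg/mL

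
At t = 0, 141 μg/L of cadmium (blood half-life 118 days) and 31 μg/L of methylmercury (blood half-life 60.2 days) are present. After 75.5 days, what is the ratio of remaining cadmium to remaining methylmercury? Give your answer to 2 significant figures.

cadmium: 141 × (1/2)^(75.5/118) = 141 × (1/2)^0.63983 ≈ 90.492 μg/L.
methylmercury: 31 × (1/2)^(75.5/60.2) = 31 × (1/2)^1.2542 ≈ 12.996 μg/L.
Ratio ≈ 90.492 / 12.996 ≈ 6.9628.

7.0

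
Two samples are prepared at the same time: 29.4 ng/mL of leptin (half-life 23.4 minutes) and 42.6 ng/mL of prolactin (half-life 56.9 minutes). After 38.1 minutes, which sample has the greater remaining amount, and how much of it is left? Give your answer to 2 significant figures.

leptin: 29.4 × (1/2)^1.6282 ≈ 9.5106 ng/mL.
prolactin: 42.6 × (1/2)^0.6696 ≈ 26.782 ng/mL.
Prolactin has more remaining, at ≈ 26.782 ng/mL.

prolactin, 27 ng/mL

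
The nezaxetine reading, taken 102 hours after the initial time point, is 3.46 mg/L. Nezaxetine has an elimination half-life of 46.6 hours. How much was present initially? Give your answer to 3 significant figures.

15.8 mg/L

Number of half-lives elapsed: n = 102/46.6 ≈ 2.1888.
A₀ = A × 2^n = 3.46 × 2^2.1888 = 3.46 × 4.5594 ≈ 15.775 mg/L.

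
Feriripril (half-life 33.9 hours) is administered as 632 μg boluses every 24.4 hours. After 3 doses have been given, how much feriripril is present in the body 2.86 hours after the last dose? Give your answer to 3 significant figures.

The 3 doses were given 51.66, 27.26, 2.86 hours ago.
Total = 632·(1/2)^(51.66/33.9) + 632·(1/2)^(27.26/33.9) + 632·(1/2)^(2.86/33.9)
      = 219.78 + 361.95 + 596.1 ≈ 1177.8 μg.

1180 μg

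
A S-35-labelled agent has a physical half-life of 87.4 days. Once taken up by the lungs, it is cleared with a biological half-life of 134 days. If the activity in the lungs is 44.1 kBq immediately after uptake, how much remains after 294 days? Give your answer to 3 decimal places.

0.936 kBq

1/t_eff = 1/t_phys + 1/t_biol = 1/87.4 + 1/134 = 0.018904 per day.
t_eff = 87.4 × 134 / (87.4 + 134) ≈ 52.898 days.
Remaining = 44.1 × (1/2)^(294/52.898) = 44.1 × (1/2)^5.5579 ≈ 0.93616 kBq.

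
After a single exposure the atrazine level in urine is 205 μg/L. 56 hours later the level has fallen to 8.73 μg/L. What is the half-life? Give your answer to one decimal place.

12.3 hours

A/A₀ = 8.73/205 ≈ 0.042585.
n = log₂(23.482) ≈ 4.5535 half-lives elapsed in 56 hours.
t½ = 56/4.5535 ≈ 12.298 hours.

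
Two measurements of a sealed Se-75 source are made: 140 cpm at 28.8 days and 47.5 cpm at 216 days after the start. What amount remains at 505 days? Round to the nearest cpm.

Over Δt = 216 − 28.8 = 187.2 days, the level fell by a factor of 140/47.5 ≈ 2.9474.
n = log₂(2.9474) ≈ 1.5594 half-lives, so t½ = 187.2/1.5594 ≈ 120.04 days.
From t = 216 to t = 505: 47.5 × (1/2)^((505−216)/120.04) ≈ 8.9532 cpm.

9 cpm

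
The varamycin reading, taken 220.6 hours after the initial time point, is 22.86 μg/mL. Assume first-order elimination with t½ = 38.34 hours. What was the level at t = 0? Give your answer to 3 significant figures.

1230 μg/mL

Number of half-lives elapsed: n = 220.6/38.34 ≈ 5.7538.
A₀ = A × 2^n = 22.86 × 2^5.7538 = 22.86 × 53.959 ≈ 1233.5 μg/mL.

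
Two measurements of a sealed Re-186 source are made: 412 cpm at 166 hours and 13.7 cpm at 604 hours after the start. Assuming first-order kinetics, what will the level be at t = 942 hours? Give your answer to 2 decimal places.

Over Δt = 604 − 166 = 438 hours, the level fell by a factor of 412/13.7 ≈ 30.073.
n = log₂(30.073) ≈ 4.9104 half-lives, so t½ = 438/4.9104 ≈ 89.198 hours.
From t = 604 to t = 942: 13.7 × (1/2)^((942−604)/89.198) ≈ 0.99089 cpm.

0.99 cpm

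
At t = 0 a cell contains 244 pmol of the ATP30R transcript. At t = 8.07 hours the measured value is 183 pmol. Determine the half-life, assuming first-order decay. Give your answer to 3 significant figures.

19.4 hours

A/A₀ = 183/244 ≈ 0.75.
n = log₂(1.3333) ≈ 0.41504 half-lives elapsed in 8.07 hours.
t½ = 8.07/0.41504 ≈ 19.444 hours.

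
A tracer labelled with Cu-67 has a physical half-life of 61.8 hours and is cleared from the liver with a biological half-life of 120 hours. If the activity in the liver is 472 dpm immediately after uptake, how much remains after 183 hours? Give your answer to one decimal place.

21.1 dpm

1/t_eff = 1/t_phys + 1/t_biol = 1/61.8 + 1/120 = 0.024515 per hour.
t_eff = 61.8 × 120 / (61.8 + 120) ≈ 40.792 hours.
Remaining = 472 × (1/2)^(183/40.792) = 472 × (1/2)^4.4862 ≈ 21.061 dpm.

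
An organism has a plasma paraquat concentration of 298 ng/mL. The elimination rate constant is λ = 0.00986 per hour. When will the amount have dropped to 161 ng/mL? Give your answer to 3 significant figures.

t½ = ln 2 / λ = 0.69315 / 0.00986 ≈ 70.299 hours.
Fraction remaining = 161/298 ≈ 0.54027.
n = log₂(298/161) = ln(1.8509)/ln 2 ≈ 0.88825 half-lives.
t = n × t½ = 0.88825 × 70.299 ≈ 62.443 hours.

62.4 hours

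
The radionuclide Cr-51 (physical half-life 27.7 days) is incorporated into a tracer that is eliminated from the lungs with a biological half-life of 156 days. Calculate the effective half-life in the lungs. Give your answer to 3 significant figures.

23.5 days

1/t_eff = 1/t_phys + 1/t_biol = 1/27.7 + 1/156 = 0.042511 per day.
t_eff = 27.7 × 156 / (27.7 + 156) ≈ 23.523 days.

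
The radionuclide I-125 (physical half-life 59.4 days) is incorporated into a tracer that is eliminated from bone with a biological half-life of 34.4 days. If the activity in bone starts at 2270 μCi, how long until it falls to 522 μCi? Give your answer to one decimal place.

46.2 days

1/t_eff = 1/t_phys + 1/t_biol = 1/59.4 + 1/34.4 = 0.045905 per day.
t_eff = 59.4 × 34.4 / (59.4 + 34.4) ≈ 21.784 days.
n = log₂(2270/522) ≈ 2.1206; t = 2.1206 × 21.784 ≈ 46.195 days.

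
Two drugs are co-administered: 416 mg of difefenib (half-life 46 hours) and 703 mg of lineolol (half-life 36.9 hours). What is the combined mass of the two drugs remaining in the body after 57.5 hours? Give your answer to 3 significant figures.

difefenib: 416 × (1/2)^(57.5/46) = 416 × (1/2)^1.25 ≈ 174.91 mg.
lineolol: 703 × (1/2)^(57.5/36.9) = 703 × (1/2)^1.5583 ≈ 238.71 mg.
Total = 174.91 + 238.71 ≈ 413.62 mg.

414 mg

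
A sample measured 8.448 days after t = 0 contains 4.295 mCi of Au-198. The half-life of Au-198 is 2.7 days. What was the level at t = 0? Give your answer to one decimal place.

37.6 mCi

Number of half-lives elapsed: n = 8.448/2.7 ≈ 3.1289.
A₀ = A × 2^n = 4.295 × 2^3.1289 = 4.295 × 8.7476 ≈ 37.571 mCi.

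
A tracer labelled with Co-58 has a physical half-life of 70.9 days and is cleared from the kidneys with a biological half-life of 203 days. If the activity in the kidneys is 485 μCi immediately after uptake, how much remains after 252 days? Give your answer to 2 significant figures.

17 μCi

1/t_eff = 1/t_phys + 1/t_biol = 1/70.9 + 1/203 = 0.01903 per day.
t_eff = 70.9 × 203 / (70.9 + 203) ≈ 52.547 days.
Remaining = 485 × (1/2)^(252/52.547) = 485 × (1/2)^4.7957 ≈ 17.462 μCi.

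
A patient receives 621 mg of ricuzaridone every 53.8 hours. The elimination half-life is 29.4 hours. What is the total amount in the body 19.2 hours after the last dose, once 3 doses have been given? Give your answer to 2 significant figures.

540 mg

The 3 doses were given 126.8, 73, 19.2 hours ago.
Total = 621·(1/2)^(126.8/29.4) + 621·(1/2)^(73/29.4) + 621·(1/2)^(19.2/29.4)
      = 31.244 + 111.08 + 394.91 ≈ 537.24 mg.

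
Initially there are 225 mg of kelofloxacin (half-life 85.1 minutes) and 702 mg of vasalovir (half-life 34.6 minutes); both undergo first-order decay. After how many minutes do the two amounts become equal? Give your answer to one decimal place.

Set 225·(1/2)^(t/85.1) = 702·(1/2)^(t/34.6).
Taking log₂: log₂(225/702) = t·(1/85.1 − 1/34.6).
log₂(0.32051) = -1.6415; 1/85.1 − 1/34.6 = -0.017151.
t = -1.6415 / -0.017151 ≈ 95.712 minutes.

95.7 minutes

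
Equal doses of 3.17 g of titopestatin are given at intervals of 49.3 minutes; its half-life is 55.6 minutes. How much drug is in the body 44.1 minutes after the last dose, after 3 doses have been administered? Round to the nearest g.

The 3 doses were given 142.7, 93.4, 44.1 minutes ago.
Total = 3.17·(1/2)^(142.7/55.6) + 3.17·(1/2)^(93.4/55.6) + 3.17·(1/2)^(44.1/55.6)
      = 0.53512 + 0.9894 + 1.8293 ≈ 3.3539 g.

3 g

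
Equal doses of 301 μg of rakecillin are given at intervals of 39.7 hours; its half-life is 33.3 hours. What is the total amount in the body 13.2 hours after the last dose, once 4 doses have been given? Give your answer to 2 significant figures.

The 4 doses were given 132.3, 92.6, 52.9, 13.2 hours ago.
Total = 301·(1/2)^(132.3/33.3) + 301·(1/2)^(92.6/33.3) + 301·(1/2)^(52.9/33.3) + 301·(1/2)^(13.2/33.3)
      = 19.168 + 43.799 + 100.08 + 228.69 ≈ 391.73 μg.

390 μg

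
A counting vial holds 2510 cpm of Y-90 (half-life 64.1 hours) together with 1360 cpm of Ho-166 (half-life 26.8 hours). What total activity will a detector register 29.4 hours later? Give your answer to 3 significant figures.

2460 cpm

Y-90: 2510 × (1/2)^(29.4/64.1) = 2510 × (1/2)^0.45866 ≈ 1826.4 cpm.
Ho-166: 1360 × (1/2)^(29.4/26.8) = 1360 × (1/2)^1.097 ≈ 635.78 cpm.
Total = 1826.4 + 635.78 ≈ 2462.2 cpm.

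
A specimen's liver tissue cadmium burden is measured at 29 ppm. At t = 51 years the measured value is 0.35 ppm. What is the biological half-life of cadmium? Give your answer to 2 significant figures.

8.0 years

A/A₀ = 0.35/29 ≈ 0.012069.
n = log₂(82.857) ≈ 6.3726 half-lives elapsed in 51 years.
t½ = 51/6.3726 ≈ 8.0031 years.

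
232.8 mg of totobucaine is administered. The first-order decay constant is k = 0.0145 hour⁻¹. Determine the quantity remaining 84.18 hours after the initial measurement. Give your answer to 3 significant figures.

68.7 mg

t½ = ln 2 / k = 0.69315 / 0.0145 ≈ 47.803 hours.
Number of half-lives: n = 84.18/47.803 ≈ 1.761.
Remaining = 232.8 × (1/2)^1.761 = 232.8 × 0.29505 ≈ 68.688 mg.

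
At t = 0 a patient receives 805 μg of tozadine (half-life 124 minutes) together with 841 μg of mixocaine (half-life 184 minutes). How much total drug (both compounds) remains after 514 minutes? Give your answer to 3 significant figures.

tozadine: 805 × (1/2)^(514/124) = 805 × (1/2)^4.1452 ≈ 45.497 μg.
mixocaine: 841 × (1/2)^(514/184) = 841 × (1/2)^2.7935 ≈ 121.3 μg.
Total = 45.497 + 121.3 ≈ 166.8 μg.

167 μg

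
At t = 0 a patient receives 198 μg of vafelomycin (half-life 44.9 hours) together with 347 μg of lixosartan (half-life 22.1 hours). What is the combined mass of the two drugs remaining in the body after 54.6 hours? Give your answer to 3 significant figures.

148 μg

vafelomycin: 198 × (1/2)^(54.6/44.9) = 198 × (1/2)^1.216 ≈ 85.232 μg.
lixosartan: 347 × (1/2)^(54.6/22.1) = 347 × (1/2)^2.4706 ≈ 62.605 μg.
Total = 85.232 + 62.605 ≈ 147.84 μg.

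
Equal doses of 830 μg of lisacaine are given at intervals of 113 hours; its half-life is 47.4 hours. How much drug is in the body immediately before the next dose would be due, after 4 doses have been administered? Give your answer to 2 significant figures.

The 4 doses were given 452, 339, 226, 113 hours ago.
Total = 830·(1/2)^(452/47.4) + 830·(1/2)^(339/47.4) + 830·(1/2)^(226/47.4) + 830·(1/2)^(113/47.4)
      = 1.1181 + 5.8364 + 30.464 + 159.01 ≈ 196.43 μg.

200 μg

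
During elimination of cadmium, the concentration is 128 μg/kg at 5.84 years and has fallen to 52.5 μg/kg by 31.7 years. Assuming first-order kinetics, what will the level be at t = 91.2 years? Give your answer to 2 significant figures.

6.8 μg/kg

Over Δt = 31.7 − 5.84 = 25.86 years, the level fell by a factor of 128/52.5 ≈ 2.4381.
n = log₂(2.4381) ≈ 1.2858 half-lives, so t½ = 25.86/1.2858 ≈ 20.113 years.
From t = 31.7 to t = 91.2: 52.5 × (1/2)^((91.2−31.7)/20.113) ≈ 6.7548 μg/kg.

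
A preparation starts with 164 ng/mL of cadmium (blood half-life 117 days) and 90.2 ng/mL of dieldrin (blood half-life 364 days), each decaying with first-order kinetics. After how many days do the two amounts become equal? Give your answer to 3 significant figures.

149 days

Set 164·(1/2)^(t/117) = 90.2·(1/2)^(t/364).
Taking log₂: log₂(164/90.2) = t·(1/117 − 1/364).
log₂(1.8182) = 0.8625; 1/117 − 1/364 = 0.0057998.
t = 0.8625 / 0.0057998 ≈ 148.71 days.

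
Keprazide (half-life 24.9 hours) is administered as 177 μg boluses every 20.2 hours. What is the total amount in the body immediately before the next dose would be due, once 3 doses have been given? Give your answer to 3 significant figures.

The 3 doses were given 60.6, 40.4, 20.2 hours ago.
Total = 177·(1/2)^(60.6/24.9) + 177·(1/2)^(40.4/24.9) + 177·(1/2)^(20.2/24.9)
      = 32.76 + 57.485 + 100.87 ≈ 191.12 μg.

191 μg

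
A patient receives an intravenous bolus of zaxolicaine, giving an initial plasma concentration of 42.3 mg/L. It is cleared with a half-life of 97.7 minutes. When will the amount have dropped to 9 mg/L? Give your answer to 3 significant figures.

218 minutes

Fraction remaining = 9/42.3 ≈ 0.21277.
n = log₂(42.3/9) = ln(4.7)/ln 2 ≈ 2.2327 half-lives.
t = n × t½ = 2.2327 × 97.7 ≈ 218.13 minutes.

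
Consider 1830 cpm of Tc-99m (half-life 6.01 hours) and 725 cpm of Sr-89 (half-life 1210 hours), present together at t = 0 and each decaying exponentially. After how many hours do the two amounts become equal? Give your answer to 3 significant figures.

Set 1830·(1/2)^(t/6.01) = 725·(1/2)^(t/1210).
Taking log₂: log₂(1830/725) = t·(1/6.01 − 1/1210).
log₂(2.5241) = 1.3358; 1/6.01 − 1/1210 = 0.16556.
t = 1.3358 / 0.16556 ≈ 8.0682 hours.

8.07 hours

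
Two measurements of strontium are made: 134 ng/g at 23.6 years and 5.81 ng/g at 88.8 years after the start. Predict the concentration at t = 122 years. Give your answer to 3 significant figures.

Over Δt = 88.8 − 23.6 = 65.2 years, the level fell by a factor of 134/5.81 ≈ 23.064.
n = log₂(23.064) ≈ 4.5276 half-lives, so t½ = 65.2/4.5276 ≈ 14.401 years.
From t = 88.8 to t = 122: 5.81 × (1/2)^((122−88.8)/14.401) ≈ 1.1754 ng/g.

1.18 ng/g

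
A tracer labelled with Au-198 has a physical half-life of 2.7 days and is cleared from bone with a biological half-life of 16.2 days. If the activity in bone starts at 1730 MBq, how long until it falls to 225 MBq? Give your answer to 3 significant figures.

1/t_eff = 1/t_phys + 1/t_biol = 1/2.7 + 1/16.2 = 0.4321 per day.
t_eff = 2.7 × 16.2 / (2.7 + 16.2) ≈ 2.3143 days.
n = log₂(1730/225) ≈ 2.9428; t = 2.9428 × 2.3143 ≈ 6.8104 days.

6.81 days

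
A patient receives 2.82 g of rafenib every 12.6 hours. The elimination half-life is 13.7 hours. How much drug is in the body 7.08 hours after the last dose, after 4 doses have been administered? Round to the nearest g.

4 g

The 4 doses were given 44.88, 32.28, 19.68, 7.08 hours ago.
Total = 2.82·(1/2)^(44.88/13.7) + 2.82·(1/2)^(32.28/13.7) + 2.82·(1/2)^(19.68/13.7) + 2.82·(1/2)^(7.08/13.7)
      = 0.29114 + 0.55076 + 1.0419 + 1.971 ≈ 3.8548 g.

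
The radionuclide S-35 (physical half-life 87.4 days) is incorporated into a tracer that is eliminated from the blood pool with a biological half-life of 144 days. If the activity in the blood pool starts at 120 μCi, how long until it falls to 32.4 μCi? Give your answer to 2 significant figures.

100 days

1/t_eff = 1/t_phys + 1/t_biol = 1/87.4 + 1/144 = 0.018386 per day.
t_eff = 87.4 × 144 / (87.4 + 144) ≈ 54.389 days.
n = log₂(120/32.4) ≈ 1.889; t = 1.889 × 54.389 ≈ 102.74 days.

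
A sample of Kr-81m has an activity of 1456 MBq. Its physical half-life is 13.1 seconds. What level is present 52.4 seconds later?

Elapsed time is 4 half-lives (52.4/13.1).
Each half-life halves the amount: 1456 × (1/2)^4 = 1456/16 = 91 MBq.

91 MBq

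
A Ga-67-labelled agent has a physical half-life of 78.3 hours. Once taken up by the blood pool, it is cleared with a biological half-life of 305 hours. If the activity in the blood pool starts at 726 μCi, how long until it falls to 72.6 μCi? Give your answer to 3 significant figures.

207 hours

1/t_eff = 1/t_phys + 1/t_biol = 1/78.3 + 1/305 = 0.01605 per hour.
t_eff = 78.3 × 305 / (78.3 + 305) ≈ 62.305 hours.
n = log₂(726/72.6) ≈ 3.3219; t = 3.3219 × 62.305 ≈ 206.97 hours.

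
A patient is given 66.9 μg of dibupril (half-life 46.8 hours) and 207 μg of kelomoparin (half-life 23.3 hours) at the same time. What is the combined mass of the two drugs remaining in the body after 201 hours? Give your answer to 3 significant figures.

dibupril: 66.9 × (1/2)^(201/46.8) = 66.9 × (1/2)^4.2949 ≈ 3.4083 μg.
kelomoparin: 207 × (1/2)^(201/23.3) = 207 × (1/2)^8.6266 ≈ 0.52372 μg.
Total = 3.4083 + 0.52372 ≈ 3.932 μg.

3.93 μg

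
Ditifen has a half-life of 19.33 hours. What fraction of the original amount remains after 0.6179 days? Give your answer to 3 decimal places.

0.588

0.6179 days = 14.8296 hours.
n = 14.8296/19.33 ≈ 0.76718 half-lives.
Fraction remaining = (1/2)^0.76718 ≈ 0.58756.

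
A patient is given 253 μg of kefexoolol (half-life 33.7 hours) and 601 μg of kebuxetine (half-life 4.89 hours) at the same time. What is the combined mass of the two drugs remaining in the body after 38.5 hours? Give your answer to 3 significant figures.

kefexoolol: 253 × (1/2)^(38.5/33.7) = 253 × (1/2)^1.1424 ≈ 114.61 μg.
kebuxetine: 601 × (1/2)^(38.5/4.89) = 601 × (1/2)^7.8732 ≈ 2.5633 μg.
Total = 114.61 + 2.5633 ≈ 117.17 μg.

117 μg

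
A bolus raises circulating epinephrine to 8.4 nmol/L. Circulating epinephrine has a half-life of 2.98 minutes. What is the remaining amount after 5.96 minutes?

Elapsed time is 2 half-lives (5.96/2.98).
Each half-life halves the amount: 8.4 × (1/2)^2 = 8.4/4 = 2.1 nmol/L.

2.1 nmol/L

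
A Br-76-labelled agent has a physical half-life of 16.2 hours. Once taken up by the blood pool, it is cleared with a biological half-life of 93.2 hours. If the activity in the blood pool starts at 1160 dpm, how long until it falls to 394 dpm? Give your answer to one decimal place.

1/t_eff = 1/t_phys + 1/t_biol = 1/16.2 + 1/93.2 = 0.072458 per hour.
t_eff = 16.2 × 93.2 / (16.2 + 93.2) ≈ 13.801 hours.
n = log₂(1160/394) ≈ 1.5579; t = 1.5579 × 13.801 ≈ 21.5 hours.

21.5 hours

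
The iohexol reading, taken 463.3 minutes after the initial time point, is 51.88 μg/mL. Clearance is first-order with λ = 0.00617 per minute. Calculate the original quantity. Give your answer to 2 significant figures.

t½ = ln 2 / λ = 0.69315 / 0.00617 ≈ 112.34 minutes.
Number of half-lives elapsed: n = 463.3/112.34 ≈ 4.124.
A₀ = A × 2^n = 51.88 × 2^4.124 = 51.88 × 17.436 ≈ 904.6 μg/mL.

900 μg/mL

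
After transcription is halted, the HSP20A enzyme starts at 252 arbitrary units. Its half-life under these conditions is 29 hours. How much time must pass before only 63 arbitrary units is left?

58 hours

63/252 = 1/4, so 2 half-lives have elapsed.
t = 2 × 29 = 58 hours.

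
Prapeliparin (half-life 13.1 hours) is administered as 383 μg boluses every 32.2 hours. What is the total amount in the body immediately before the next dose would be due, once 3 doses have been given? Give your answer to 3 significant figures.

84.7 μg

The 3 doses were given 96.6, 64.4, 32.2 hours ago.
Total = 383·(1/2)^(96.6/13.1) + 383·(1/2)^(64.4/13.1) + 383·(1/2)^(32.2/13.1)
      = 2.3088 + 12.686 + 69.705 ≈ 84.7 μg.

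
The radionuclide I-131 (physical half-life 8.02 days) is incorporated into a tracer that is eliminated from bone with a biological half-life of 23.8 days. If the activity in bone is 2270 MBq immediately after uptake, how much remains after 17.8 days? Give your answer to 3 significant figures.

290 MBq

1/t_eff = 1/t_phys + 1/t_biol = 1/8.02 + 1/23.8 = 0.16671 per day.
t_eff = 8.02 × 23.8 / (8.02 + 23.8) ≈ 5.9986 days.
Remaining = 2270 × (1/2)^(17.8/5.9986) = 2270 × (1/2)^2.9674 ≈ 290.24 MBq.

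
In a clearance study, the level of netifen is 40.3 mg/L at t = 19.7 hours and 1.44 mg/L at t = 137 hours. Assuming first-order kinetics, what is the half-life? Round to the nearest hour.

24 hours

Over Δt = 137 − 19.7 = 117.3 hours, the level fell by a factor of 40.3/1.44 ≈ 27.986.
n = log₂(27.986) ≈ 4.8066 half-lives, so t½ = 117.3/4.8066 ≈ 24.404 hours.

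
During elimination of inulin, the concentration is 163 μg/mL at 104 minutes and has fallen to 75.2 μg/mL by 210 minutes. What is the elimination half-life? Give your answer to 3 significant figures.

95.0 minutes

Over Δt = 210 − 104 = 106 minutes, the level fell by a factor of 163/75.2 ≈ 2.1676.
n = log₂(2.1676) ≈ 1.1161 half-lives, so t½ = 106/1.1161 ≈ 94.976 minutes.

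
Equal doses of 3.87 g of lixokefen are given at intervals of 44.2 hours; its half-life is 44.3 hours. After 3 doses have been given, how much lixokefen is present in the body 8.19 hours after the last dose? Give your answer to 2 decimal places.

The 3 doses were given 96.59, 52.39, 8.19 hours ago.
Total = 3.87·(1/2)^(96.59/44.3) + 3.87·(1/2)^(52.39/44.3) + 3.87·(1/2)^(8.19/44.3)
      = 0.8538 + 1.7049 + 3.4045 ≈ 5.9633 g.

5.96 g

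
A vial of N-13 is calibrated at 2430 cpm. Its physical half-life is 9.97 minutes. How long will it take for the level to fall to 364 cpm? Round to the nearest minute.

27 minutes

Fraction remaining = 364/2430 ≈ 0.14979.
n = log₂(2430/364) = ln(6.6758)/ln 2 ≈ 2.7389 half-lives.
t = n × t½ = 2.7389 × 9.97 ≈ 27.307 minutes.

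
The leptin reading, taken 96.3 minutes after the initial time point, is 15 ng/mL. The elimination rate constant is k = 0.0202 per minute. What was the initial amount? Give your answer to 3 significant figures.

t½ = ln 2 / k = 0.69315 / 0.0202 ≈ 34.314 minutes.
Number of half-lives elapsed: n = 96.3/34.314 ≈ 2.8064.
A₀ = A × 2^n = 15 × 2^2.8064 = 15 × 6.9955 ≈ 104.93 ng/mL.

105 ng/mL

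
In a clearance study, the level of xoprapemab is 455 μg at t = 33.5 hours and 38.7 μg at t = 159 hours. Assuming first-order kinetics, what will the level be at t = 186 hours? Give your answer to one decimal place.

22.8 μg

Over Δt = 159 − 33.5 = 125.5 hours, the level fell by a factor of 455/38.7 ≈ 11.757.
n = log₂(11.757) ≈ 3.5555 half-lives, so t½ = 125.5/3.5555 ≈ 35.298 hours.
From t = 159 to t = 186: 38.7 × (1/2)^((186−159)/35.298) ≈ 22.774 μg.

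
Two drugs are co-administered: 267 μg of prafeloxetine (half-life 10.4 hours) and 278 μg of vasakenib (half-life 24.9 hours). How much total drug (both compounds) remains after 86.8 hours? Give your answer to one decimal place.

25.6 μg

prafeloxetine: 267 × (1/2)^(86.8/10.4) = 267 × (1/2)^8.3462 ≈ 0.82048 μg.
vasakenib: 278 × (1/2)^(86.8/24.9) = 278 × (1/2)^3.4859 ≈ 24.813 μg.
Total = 0.82048 + 24.813 ≈ 25.633 μg.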